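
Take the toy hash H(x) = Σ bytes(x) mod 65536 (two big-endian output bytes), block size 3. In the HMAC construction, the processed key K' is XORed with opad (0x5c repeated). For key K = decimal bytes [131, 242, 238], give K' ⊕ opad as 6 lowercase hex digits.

Key decimal bytes [131, 242, 238] = 83 f2 ee is exactly B = 3 bytes: K' = 83 f2 ee.
XOR each byte with 0x5c: 83⊕5c=df, f2⊕5c=ae, ee⊕5c=b2.

dfaeb2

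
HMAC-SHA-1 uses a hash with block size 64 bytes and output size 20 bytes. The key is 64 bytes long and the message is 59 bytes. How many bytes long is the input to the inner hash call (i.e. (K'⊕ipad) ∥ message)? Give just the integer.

Key is 64 ≤ 64 bytes, zero-padded: |K'| = 64.
Inner input = (K'⊕ipad) ∥ m → 64 + 59 = 123 bytes.

123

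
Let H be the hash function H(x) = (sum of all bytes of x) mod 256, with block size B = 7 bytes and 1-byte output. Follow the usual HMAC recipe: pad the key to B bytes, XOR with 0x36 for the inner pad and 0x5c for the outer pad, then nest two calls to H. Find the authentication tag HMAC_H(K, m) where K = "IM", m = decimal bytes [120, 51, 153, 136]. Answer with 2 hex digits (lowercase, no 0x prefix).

c6

Key "IM" = 49 4d is 2 bytes ≤ B = 7; zero-pad to 7 bytes: K' = 49 4d 00 00 00 00 00.
K' ⊕ ipad = 7f 7b 36 36 36 36 36.  K' ⊕ opad = 15 11 5c 5c 5c 5c 5c.
Inner input = (K'⊕ipad) ∥ m = 7f 7b 36 36 36 36 36 ∥ 78 33 99 88.
Inner hash: sum = 127+123+54+54+54+54+54+120+51+153+136 = 980; mod 256 = 212 → d4.
Outer input = (K'⊕opad) ∥ inner = 15 11 5c 5c 5c 5c 5c ∥ d4.
Outer hash (tag): sum = 21+17+92+92+92+92+92+212 = 710; mod 256 = 198 → c6.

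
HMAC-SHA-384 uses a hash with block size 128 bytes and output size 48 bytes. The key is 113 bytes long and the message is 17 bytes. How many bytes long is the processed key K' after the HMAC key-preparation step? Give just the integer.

Key is 113 ≤ 128 bytes, zero-padded: |K'| = 128.

128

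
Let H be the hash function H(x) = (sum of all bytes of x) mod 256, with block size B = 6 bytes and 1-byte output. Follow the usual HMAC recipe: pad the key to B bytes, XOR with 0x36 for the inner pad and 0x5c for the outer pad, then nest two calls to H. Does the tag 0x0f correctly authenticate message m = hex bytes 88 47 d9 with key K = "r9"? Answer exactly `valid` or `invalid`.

Key "r9" = 72 39 is 2 bytes ≤ B = 6; zero-pad to 6 bytes: K' = 72 39 00 00 00 00.
K' ⊕ ipad = 44 0f 36 36 36 36; K' ⊕ opad = 2e 65 5c 5c 5c 5c.
Inner hash: sum = 68+15+54+54+54+54+136+71+217 = 723; mod 256 = 211 → d3.
Outer hash (recomputed tag): sum = 46+101+92+92+92+92+211 = 726; mod 256 = 214 → d6.
Recomputed tag = d6; claimed = 0f → mismatch.

invalid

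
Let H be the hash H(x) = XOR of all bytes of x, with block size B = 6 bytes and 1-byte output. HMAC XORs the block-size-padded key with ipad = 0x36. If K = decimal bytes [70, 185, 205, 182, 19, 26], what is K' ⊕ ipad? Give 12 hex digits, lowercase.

708ffb80252c

Key decimal bytes [70, 185, 205, 182, 19, 26] = 46 b9 cd b6 13 1a is exactly B = 6 bytes: K' = 46 b9 cd b6 13 1a.
XOR each byte with 0x36: 46⊕36=70, b9⊕36=8f, cd⊕36=fb, b6⊕36=80, 13⊕36=25, 1a⊕36=2c.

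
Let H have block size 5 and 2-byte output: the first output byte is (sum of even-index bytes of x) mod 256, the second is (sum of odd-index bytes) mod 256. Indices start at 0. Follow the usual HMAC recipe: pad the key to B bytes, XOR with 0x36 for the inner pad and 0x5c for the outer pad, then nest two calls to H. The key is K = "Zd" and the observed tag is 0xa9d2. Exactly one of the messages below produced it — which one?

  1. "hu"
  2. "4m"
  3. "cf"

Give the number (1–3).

Key "Zd" = 5a 64 is 2 bytes ≤ B = 5; zero-pad to 5 bytes: K' = 5a 64 00 00 00.
K' ⊕ ipad = 6c 52 36 36 36; K' ⊕ opad = 06 38 5c 5c 5c.
m1: inner = H(6c 52 36 36 36 68 75) = 4d f0; tag = H(06 38 5c 5c 5c 4d f0) = aee1
m2: inner = H(6c 52 36 36 36 34 6d) = 45 bc; tag = H(06 38 5c 5c 5c 45 bc) = 7ad9
m3: inner = H(6c 52 36 36 36 63 66) = 3e eb; tag = H(06 38 5c 5c 5c 3e eb) = a9d2 ← matches

3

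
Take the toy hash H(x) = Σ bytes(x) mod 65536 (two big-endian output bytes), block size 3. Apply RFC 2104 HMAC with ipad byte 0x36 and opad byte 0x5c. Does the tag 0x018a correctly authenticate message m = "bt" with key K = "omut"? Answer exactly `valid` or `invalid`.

valid

Key "omut" = 6f 6d 75 74 is 4 bytes > B = 3, so hash it first: H(key) = 01 c5, then zero-pad to 3 bytes: K' = 01 c5 00.
K' ⊕ ipad = 37 f3 36; K' ⊕ opad = 5d 99 5c.
Inner hash: sum = 55+243+54+98+116 = 566 → 02 36.
Outer hash (recomputed tag): sum = 93+153+92+2+54 = 394 → 01 8a.
Recomputed tag = 018a; claimed = 018a → match.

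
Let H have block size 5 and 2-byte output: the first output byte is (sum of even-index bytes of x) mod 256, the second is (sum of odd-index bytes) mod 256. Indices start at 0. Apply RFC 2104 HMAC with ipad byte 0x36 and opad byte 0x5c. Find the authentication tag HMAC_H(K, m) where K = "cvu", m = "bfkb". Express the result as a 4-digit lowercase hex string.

Key "cvu" = 63 76 75 is 3 bytes ≤ B = 5; zero-pad to 5 bytes: K' = 63 76 75 00 00.
K' ⊕ ipad = 55 40 43 36 36.  K' ⊕ opad = 3f 2a 29 5c 5c.
Inner input = (K'⊕ipad) ∥ m = 55 40 43 36 36 ∥ 62 66 6b 62.
Inner hash: even-index sum = 406 mod 256 = 150; odd-index sum = 323 mod 256 = 67 → 96 43.
Outer input = (K'⊕opad) ∥ inner = 3f 2a 29 5c 5c ∥ 96 43.
Outer hash (tag): even-index sum = 263 mod 256 = 7; odd-index sum = 284 mod 256 = 28 → 07 1c.

071c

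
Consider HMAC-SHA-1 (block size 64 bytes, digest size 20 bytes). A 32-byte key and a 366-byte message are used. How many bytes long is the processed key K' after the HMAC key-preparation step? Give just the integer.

64

Key is 32 ≤ 64 bytes, zero-padded: |K'| = 64.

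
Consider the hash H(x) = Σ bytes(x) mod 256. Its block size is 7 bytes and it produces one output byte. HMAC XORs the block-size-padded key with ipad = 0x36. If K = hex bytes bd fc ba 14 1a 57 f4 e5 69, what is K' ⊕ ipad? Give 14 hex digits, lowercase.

Key hex bytes bd fc ba 14 1a 57 f4 e5 69 is 9 bytes > B = 7, so hash it first: H(key) = 3a, then zero-pad to 7 bytes: K' = 3a 00 00 00 00 00 00.
XOR each byte with 0x36: 3a⊕36=0c, 00⊕36=36, 00⊕36=36, 00⊕36=36, 00⊕36=36, 00⊕36=36, 00⊕36=36.

0c363636363636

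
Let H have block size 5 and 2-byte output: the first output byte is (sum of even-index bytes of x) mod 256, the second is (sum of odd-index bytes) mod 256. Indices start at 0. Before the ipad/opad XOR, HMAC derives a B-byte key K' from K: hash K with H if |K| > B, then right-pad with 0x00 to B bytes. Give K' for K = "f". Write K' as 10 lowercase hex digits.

Key "f" = 66 is 1 byte ≤ B = 5; zero-pad to 5 bytes: K' = 66 00 00 00 00.

6600000000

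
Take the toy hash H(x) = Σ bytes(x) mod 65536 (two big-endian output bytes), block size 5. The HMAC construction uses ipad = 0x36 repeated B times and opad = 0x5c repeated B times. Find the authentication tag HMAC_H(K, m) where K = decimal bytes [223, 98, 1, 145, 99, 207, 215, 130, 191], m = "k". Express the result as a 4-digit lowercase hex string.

021a

Key decimal bytes [223, 98, 1, 145, 99, 207, 215, 130, 191] = df 62 01 91 63 cf d7 82 bf is 9 bytes > B = 5, so hash it first: H(key) = 05 1d, then zero-pad to 5 bytes: K' = 05 1d 00 00 00.
K' ⊕ ipad = 33 2b 36 36 36.  K' ⊕ opad = 59 41 5c 5c 5c.
Inner input = (K'⊕ipad) ∥ m = 33 2b 36 36 36 ∥ 6b.
Inner hash: sum = 51+43+54+54+54+107 = 363 → 01 6b.
Outer input = (K'⊕opad) ∥ inner = 59 41 5c 5c 5c ∥ 01 6b.
Outer hash (tag): sum = 89+65+92+92+92+1+107 = 538 → 02 1a.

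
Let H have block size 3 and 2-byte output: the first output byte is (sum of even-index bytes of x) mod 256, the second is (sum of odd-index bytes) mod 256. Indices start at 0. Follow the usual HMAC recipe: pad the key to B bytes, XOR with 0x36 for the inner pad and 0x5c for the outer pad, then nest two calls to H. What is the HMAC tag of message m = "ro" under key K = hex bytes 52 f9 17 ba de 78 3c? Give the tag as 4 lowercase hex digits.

Key hex bytes 52 f9 17 ba de 78 3c is 7 bytes > B = 3, so hash it first: H(key) = 83 2b, then zero-pad to 3 bytes: K' = 83 2b 00.
K' ⊕ ipad = b5 1d 36.  K' ⊕ opad = df 77 5c.
Inner input = (K'⊕ipad) ∥ m = b5 1d 36 ∥ 72 6f.
Inner hash: even-index sum = 346 mod 256 = 90; odd-index sum = 143 mod 256 = 143 → 5a 8f.
Outer input = (K'⊕opad) ∥ inner = df 77 5c ∥ 5a 8f.
Outer hash (tag): even-index sum = 458 mod 256 = 202; odd-index sum = 209 mod 256 = 209 → ca d1.

cad1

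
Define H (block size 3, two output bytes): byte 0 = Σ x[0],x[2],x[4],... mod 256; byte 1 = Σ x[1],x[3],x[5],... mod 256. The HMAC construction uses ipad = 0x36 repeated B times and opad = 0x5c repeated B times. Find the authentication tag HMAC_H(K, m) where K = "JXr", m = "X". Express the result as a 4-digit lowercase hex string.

0ac4

Key "JXr" = 4a 58 72 is exactly B = 3 bytes: K' = 4a 58 72.
K' ⊕ ipad = 7c 6e 44.  K' ⊕ opad = 16 04 2e.
Inner input = (K'⊕ipad) ∥ m = 7c 6e 44 ∥ 58.
Inner hash: even-index sum = 192 mod 256 = 192; odd-index sum = 198 mod 256 = 198 → c0 c6.
Outer input = (K'⊕opad) ∥ inner = 16 04 2e ∥ c0 c6.
Outer hash (tag): even-index sum = 266 mod 256 = 10; odd-index sum = 196 mod 256 = 196 → 0a c4.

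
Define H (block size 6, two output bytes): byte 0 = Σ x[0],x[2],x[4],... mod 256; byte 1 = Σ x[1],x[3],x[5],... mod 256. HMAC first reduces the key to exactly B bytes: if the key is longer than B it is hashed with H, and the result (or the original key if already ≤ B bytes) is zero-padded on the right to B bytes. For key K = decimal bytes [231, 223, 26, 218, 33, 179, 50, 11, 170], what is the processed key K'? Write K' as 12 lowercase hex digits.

|K| = 9 > B = 6, so first hash the key.
H(K): even-index sum = 510 mod 256 = 254; odd-index sum = 631 mod 256 = 119 → fe 77.
Zero-pad H(K) = fe 77 to 6 bytes: K' = fe 77 00 00 00 00.

fe7700000000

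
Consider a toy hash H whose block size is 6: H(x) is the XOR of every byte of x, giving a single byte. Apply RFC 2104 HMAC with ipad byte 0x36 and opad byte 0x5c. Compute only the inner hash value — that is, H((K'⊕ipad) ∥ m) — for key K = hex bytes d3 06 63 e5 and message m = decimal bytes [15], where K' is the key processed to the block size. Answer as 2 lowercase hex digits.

Key hex bytes d3 06 63 e5 is 4 bytes ≤ B = 6; zero-pad to 6 bytes: K' = d3 06 63 e5 00 00.
K' ⊕ ipad = e5 30 55 d3 36 36.
Inner input = e5 30 55 d3 36 36 ∥ 0f.
Inner hash: XOR e5⊕30⊕55⊕d3⊕36⊕36⊕0f = 5c.

5c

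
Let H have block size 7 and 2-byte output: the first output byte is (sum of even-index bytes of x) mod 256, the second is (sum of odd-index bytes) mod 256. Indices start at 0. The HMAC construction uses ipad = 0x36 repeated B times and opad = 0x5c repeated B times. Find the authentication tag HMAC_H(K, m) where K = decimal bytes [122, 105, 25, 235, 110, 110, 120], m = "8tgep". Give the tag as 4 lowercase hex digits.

Key decimal bytes [122, 105, 25, 235, 110, 110, 120] = 7a 69 19 eb 6e 6e 78 is exactly B = 7 bytes: K' = 7a 69 19 eb 6e 6e 78.
K' ⊕ ipad = 4c 5f 2f dd 58 58 4e.  K' ⊕ opad = 26 35 45 b7 32 32 24.
Inner input = (K'⊕ipad) ∥ m = 4c 5f 2f dd 58 58 4e ∥ 38 74 67 65 70.
Inner hash: even-index sum = 506 mod 256 = 250; odd-index sum = 675 mod 256 = 163 → fa a3.
Outer input = (K'⊕opad) ∥ inner = 26 35 45 b7 32 32 24 ∥ fa a3.
Outer hash (tag): even-index sum = 356 mod 256 = 100; odd-index sum = 536 mod 256 = 24 → 64 18.

6418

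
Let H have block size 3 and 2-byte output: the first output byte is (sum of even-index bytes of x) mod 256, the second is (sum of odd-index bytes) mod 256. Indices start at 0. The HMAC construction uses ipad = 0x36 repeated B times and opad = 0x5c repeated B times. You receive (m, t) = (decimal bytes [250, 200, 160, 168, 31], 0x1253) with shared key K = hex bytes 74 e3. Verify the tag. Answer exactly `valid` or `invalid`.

Key hex bytes 74 e3 is 2 bytes ≤ B = 3; zero-pad to 3 bytes: K' = 74 e3 00.
K' ⊕ ipad = 42 d5 36; K' ⊕ opad = 28 bf 5c.
Inner hash: even-index sum = 488 mod 256 = 232; odd-index sum = 654 mod 256 = 142 → e8 8e.
Outer hash (recomputed tag): even-index sum = 274 mod 256 = 18; odd-index sum = 423 mod 256 = 167 → 12 a7.
Recomputed tag = 12a7; claimed = 1253 → mismatch.

invalid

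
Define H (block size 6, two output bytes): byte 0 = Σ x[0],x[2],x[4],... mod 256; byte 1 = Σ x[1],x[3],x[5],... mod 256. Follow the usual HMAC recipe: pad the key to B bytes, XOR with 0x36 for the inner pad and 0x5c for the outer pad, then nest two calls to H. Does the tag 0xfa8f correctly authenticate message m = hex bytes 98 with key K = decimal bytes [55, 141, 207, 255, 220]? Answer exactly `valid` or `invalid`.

Key decimal bytes [55, 141, 207, 255, 220] = 37 8d cf ff dc is 5 bytes ≤ B = 6; zero-pad to 6 bytes: K' = 37 8d cf ff dc 00.
K' ⊕ ipad = 01 bb f9 c9 ea 36; K' ⊕ opad = 6b d1 93 a3 80 5c.
Inner hash: even-index sum = 636 mod 256 = 124; odd-index sum = 442 mod 256 = 186 → 7c ba.
Outer hash (recomputed tag): even-index sum = 506 mod 256 = 250; odd-index sum = 650 mod 256 = 138 → fa 8a.
Recomputed tag = fa8a; claimed = fa8f → mismatch.

invalid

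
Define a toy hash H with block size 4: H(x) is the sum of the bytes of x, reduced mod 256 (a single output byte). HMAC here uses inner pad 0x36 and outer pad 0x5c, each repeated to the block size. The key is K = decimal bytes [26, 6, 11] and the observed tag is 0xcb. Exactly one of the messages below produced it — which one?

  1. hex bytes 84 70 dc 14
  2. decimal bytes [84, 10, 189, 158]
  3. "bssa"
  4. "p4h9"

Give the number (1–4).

3

Key decimal bytes [26, 6, 11] = 1a 06 0b is 3 bytes ≤ B = 4; zero-pad to 4 bytes: K' = 1a 06 0b 00.
K' ⊕ ipad = 2c 30 3d 36; K' ⊕ opad = 46 5a 57 5c.
m1: inner = H(2c 30 3d 36 84 70 dc 14) = b3; tag = H(46 5a 57 5c b3) = 06
m2: inner = H(2c 30 3d 36 54 0a bd 9e) = 88; tag = H(46 5a 57 5c 88) = db
m3: inner = H(2c 30 3d 36 62 73 73 61) = 78; tag = H(46 5a 57 5c 78) = cb ← matches
m4: inner = H(2c 30 3d 36 70 34 68 39) = 14; tag = H(46 5a 57 5c 14) = 67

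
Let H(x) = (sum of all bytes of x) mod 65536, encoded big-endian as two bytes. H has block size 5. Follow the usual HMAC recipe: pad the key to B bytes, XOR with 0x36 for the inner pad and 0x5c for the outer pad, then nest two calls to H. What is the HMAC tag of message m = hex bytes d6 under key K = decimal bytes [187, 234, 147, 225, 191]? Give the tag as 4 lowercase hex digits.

0454

Key decimal bytes [187, 234, 147, 225, 191] = bb ea 93 e1 bf is exactly B = 5 bytes: K' = bb ea 93 e1 bf.
K' ⊕ ipad = 8d dc a5 d7 89.  K' ⊕ opad = e7 b6 cf bd e3.
Inner input = (K'⊕ipad) ∥ m = 8d dc a5 d7 89 ∥ d6.
Inner hash: sum = 141+220+165+215+137+214 = 1092 → 04 44.
Outer input = (K'⊕opad) ∥ inner = e7 b6 cf bd e3 ∥ 04 44.
Outer hash (tag): sum = 231+182+207+189+227+4+68 = 1108 → 04 54.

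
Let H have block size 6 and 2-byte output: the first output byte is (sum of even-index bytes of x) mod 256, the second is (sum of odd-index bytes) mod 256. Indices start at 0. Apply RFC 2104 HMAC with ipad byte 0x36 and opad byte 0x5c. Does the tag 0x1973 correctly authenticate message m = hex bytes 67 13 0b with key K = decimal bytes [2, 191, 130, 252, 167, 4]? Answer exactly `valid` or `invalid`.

Key decimal bytes [2, 191, 130, 252, 167, 4] = 02 bf 82 fc a7 04 is exactly B = 6 bytes: K' = 02 bf 82 fc a7 04.
K' ⊕ ipad = 34 89 b4 ca 91 32; K' ⊕ opad = 5e e3 de a0 fb 58.
Inner hash: even-index sum = 491 mod 256 = 235; odd-index sum = 408 mod 256 = 152 → eb 98.
Outer hash (recomputed tag): even-index sum = 802 mod 256 = 34; odd-index sum = 627 mod 256 = 115 → 22 73.
Recomputed tag = 2273; claimed = 1973 → mismatch.

invalid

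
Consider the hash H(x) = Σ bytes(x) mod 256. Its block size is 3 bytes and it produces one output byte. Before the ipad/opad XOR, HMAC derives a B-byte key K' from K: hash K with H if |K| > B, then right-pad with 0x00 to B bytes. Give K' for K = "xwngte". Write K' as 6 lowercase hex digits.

9d0000

|K| = 6 > B = 3, so first hash the key.
H(K): sum = 120+119+110+103+116+101 = 669; mod 256 = 157 → 9d.
Zero-pad H(K) = 9d to 3 bytes: K' = 9d 00 00.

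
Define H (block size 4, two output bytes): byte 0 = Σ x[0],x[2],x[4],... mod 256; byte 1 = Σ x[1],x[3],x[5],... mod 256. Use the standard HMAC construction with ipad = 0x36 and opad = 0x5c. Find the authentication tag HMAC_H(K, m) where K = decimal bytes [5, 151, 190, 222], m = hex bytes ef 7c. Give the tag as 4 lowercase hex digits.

Key decimal bytes [5, 151, 190, 222] = 05 97 be de is exactly B = 4 bytes: K' = 05 97 be de.
K' ⊕ ipad = 33 a1 88 e8.  K' ⊕ opad = 59 cb e2 82.
Inner input = (K'⊕ipad) ∥ m = 33 a1 88 e8 ∥ ef 7c.
Inner hash: even-index sum = 426 mod 256 = 170; odd-index sum = 517 mod 256 = 5 → aa 05.
Outer input = (K'⊕opad) ∥ inner = 59 cb e2 82 ∥ aa 05.
Outer hash (tag): even-index sum = 485 mod 256 = 229; odd-index sum = 338 mod 256 = 82 → e5 52.

e552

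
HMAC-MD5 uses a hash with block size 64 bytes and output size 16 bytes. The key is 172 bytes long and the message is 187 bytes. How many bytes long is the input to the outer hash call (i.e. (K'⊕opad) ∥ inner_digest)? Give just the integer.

Key is 172 > 64 bytes, so it is hashed to 16 bytes then zero-padded to 64: |K'| = 64.
Outer input = (K'⊕opad) ∥ H(inner) → 64 + 16 = 80 bytes.

80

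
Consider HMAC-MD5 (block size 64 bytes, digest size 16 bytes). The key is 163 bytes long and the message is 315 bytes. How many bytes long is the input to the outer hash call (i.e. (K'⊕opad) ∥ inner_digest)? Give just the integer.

80

Key is 163 > 64 bytes, so it is hashed to 16 bytes then zero-padded to 64: |K'| = 64.
Outer input = (K'⊕opad) ∥ H(inner) → 64 + 16 = 80 bytes.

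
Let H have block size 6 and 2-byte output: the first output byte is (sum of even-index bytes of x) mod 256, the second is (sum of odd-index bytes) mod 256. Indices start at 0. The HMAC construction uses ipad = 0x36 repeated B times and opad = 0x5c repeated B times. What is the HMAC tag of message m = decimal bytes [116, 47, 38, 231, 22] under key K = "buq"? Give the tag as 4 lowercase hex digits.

48a6

Key "buq" = 62 75 71 is 3 bytes ≤ B = 6; zero-pad to 6 bytes: K' = 62 75 71 00 00 00.
K' ⊕ ipad = 54 43 47 36 36 36.  K' ⊕ opad = 3e 29 2d 5c 5c 5c.
Inner input = (K'⊕ipad) ∥ m = 54 43 47 36 36 36 ∥ 74 2f 26 e7 16.
Inner hash: even-index sum = 385 mod 256 = 129; odd-index sum = 453 mod 256 = 197 → 81 c5.
Outer input = (K'⊕opad) ∥ inner = 3e 29 2d 5c 5c 5c ∥ 81 c5.
Outer hash (tag): even-index sum = 328 mod 256 = 72; odd-index sum = 422 mod 256 = 166 → 48 a6.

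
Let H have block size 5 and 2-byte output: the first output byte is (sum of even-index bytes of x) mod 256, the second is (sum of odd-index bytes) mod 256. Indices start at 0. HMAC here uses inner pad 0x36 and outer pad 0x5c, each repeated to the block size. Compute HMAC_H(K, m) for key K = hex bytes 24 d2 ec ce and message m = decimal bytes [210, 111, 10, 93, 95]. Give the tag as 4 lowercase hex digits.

Key hex bytes 24 d2 ec ce is 4 bytes ≤ B = 5; zero-pad to 5 bytes: K' = 24 d2 ec ce 00.
K' ⊕ ipad = 12 e4 da f8 36.  K' ⊕ opad = 78 8e b0 92 5c.
Inner input = (K'⊕ipad) ∥ m = 12 e4 da f8 36 ∥ d2 6f 0a 5d 5f.
Inner hash: even-index sum = 494 mod 256 = 238; odd-index sum = 791 mod 256 = 23 → ee 17.
Outer input = (K'⊕opad) ∥ inner = 78 8e b0 92 5c ∥ ee 17.
Outer hash (tag): even-index sum = 411 mod 256 = 155; odd-index sum = 526 mod 256 = 14 → 9b 0e.

9b0e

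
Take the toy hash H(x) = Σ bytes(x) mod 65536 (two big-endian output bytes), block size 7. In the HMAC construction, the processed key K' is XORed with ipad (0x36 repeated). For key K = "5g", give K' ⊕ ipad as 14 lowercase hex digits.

03513636363636

Key "5g" = 35 67 is 2 bytes ≤ B = 7; zero-pad to 7 bytes: K' = 35 67 00 00 00 00 00.
XOR each byte with 0x36: 35⊕36=03, 67⊕36=51, 00⊕36=36, 00⊕36=36, 00⊕36=36, 00⊕36=36, 00⊕36=36.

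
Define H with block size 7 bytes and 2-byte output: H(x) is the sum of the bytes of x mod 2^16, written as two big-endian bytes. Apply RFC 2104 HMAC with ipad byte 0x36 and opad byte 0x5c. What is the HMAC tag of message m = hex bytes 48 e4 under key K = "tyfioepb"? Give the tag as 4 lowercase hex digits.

032e

Key "tyfioepb" = 74 79 66 69 6f 65 70 62 is 8 bytes > B = 7, so hash it first: H(key) = 03 62, then zero-pad to 7 bytes: K' = 03 62 00 00 00 00 00.
K' ⊕ ipad = 35 54 36 36 36 36 36.  K' ⊕ opad = 5f 3e 5c 5c 5c 5c 5c.
Inner input = (K'⊕ipad) ∥ m = 35 54 36 36 36 36 36 ∥ 48 e4.
Inner hash: sum = 53+84+54+54+54+54+54+72+228 = 707 → 02 c3.
Outer input = (K'⊕opad) ∥ inner = 5f 3e 5c 5c 5c 5c 5c ∥ 02 c3.
Outer hash (tag): sum = 95+62+92+92+92+92+92+2+195 = 814 → 03 2e.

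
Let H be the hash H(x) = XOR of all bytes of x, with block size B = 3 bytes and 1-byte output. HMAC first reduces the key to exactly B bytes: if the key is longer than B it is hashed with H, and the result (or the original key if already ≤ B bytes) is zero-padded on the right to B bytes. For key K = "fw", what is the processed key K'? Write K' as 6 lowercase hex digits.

Key "fw" = 66 77 is 2 bytes ≤ B = 3; zero-pad to 3 bytes: K' = 66 77 00.

667700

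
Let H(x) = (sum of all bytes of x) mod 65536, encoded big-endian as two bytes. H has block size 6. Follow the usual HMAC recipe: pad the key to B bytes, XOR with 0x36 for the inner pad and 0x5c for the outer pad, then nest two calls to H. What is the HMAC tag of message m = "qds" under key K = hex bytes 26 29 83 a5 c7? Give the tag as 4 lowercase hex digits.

Key hex bytes 26 29 83 a5 c7 is 5 bytes ≤ B = 6; zero-pad to 6 bytes: K' = 26 29 83 a5 c7 00.
K' ⊕ ipad = 10 1f b5 93 f1 36.  K' ⊕ opad = 7a 75 df f9 9b 5c.
Inner input = (K'⊕ipad) ∥ m = 10 1f b5 93 f1 36 ∥ 71 64 73.
Inner hash: sum = 16+31+181+147+241+54+113+100+115 = 998 → 03 e6.
Outer input = (K'⊕opad) ∥ inner = 7a 75 df f9 9b 5c ∥ 03 e6.
Outer hash (tag): sum = 122+117+223+249+155+92+3+230 = 1191 → 04 a7.

04a7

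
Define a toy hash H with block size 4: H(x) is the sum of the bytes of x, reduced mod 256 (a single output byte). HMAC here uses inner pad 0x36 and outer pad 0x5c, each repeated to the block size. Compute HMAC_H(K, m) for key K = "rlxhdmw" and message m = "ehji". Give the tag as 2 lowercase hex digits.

Key "rlxhdmw" = 72 6c 78 68 64 6d 77 is 7 bytes > B = 4, so hash it first: H(key) = 06, then zero-pad to 4 bytes: K' = 06 00 00 00.
K' ⊕ ipad = 30 36 36 36.  K' ⊕ opad = 5a 5c 5c 5c.
Inner input = (K'⊕ipad) ∥ m = 30 36 36 36 ∥ 65 68 6a 69.
Inner hash: sum = 48+54+54+54+101+104+106+105 = 626; mod 256 = 114 → 72.
Outer input = (K'⊕opad) ∥ inner = 5a 5c 5c 5c ∥ 72.
Outer hash (tag): sum = 90+92+92+92+114 = 480; mod 256 = 224 → e0.

e0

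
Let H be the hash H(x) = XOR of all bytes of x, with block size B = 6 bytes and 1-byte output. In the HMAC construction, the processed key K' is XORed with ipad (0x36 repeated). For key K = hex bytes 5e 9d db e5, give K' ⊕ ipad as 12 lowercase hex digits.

Key hex bytes 5e 9d db e5 is 4 bytes ≤ B = 6; zero-pad to 6 bytes: K' = 5e 9d db e5 00 00.
XOR each byte with 0x36: 5e⊕36=68, 9d⊕36=ab, db⊕36=ed, e5⊕36=d3, 00⊕36=36, 00⊕36=36.

68abedd33636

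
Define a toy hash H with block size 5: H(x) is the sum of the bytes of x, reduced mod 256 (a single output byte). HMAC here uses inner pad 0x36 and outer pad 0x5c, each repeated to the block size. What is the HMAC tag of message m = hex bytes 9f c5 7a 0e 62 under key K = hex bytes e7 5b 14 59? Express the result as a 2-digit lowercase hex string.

be

Key hex bytes e7 5b 14 59 is 4 bytes ≤ B = 5; zero-pad to 5 bytes: K' = e7 5b 14 59 00.
K' ⊕ ipad = d1 6d 22 6f 36.  K' ⊕ opad = bb 07 48 05 5c.
Inner input = (K'⊕ipad) ∥ m = d1 6d 22 6f 36 ∥ 9f c5 7a 0e 62.
Inner hash: sum = 209+109+34+111+54+159+197+122+14+98 = 1107; mod 256 = 83 → 53.
Outer input = (K'⊕opad) ∥ inner = bb 07 48 05 5c ∥ 53.
Outer hash (tag): sum = 187+7+72+5+92+83 = 446; mod 256 = 190 → be.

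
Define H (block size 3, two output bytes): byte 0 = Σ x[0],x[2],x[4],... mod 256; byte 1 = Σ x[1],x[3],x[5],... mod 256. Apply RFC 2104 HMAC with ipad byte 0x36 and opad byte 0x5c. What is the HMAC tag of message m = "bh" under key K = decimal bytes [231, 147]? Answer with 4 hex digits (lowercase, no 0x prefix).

Key decimal bytes [231, 147] = e7 93 is 2 bytes ≤ B = 3; zero-pad to 3 bytes: K' = e7 93 00.
K' ⊕ ipad = d1 a5 36.  K' ⊕ opad = bb cf 5c.
Inner input = (K'⊕ipad) ∥ m = d1 a5 36 ∥ 62 68.
Inner hash: even-index sum = 367 mod 256 = 111; odd-index sum = 263 mod 256 = 7 → 6f 07.
Outer input = (K'⊕opad) ∥ inner = bb cf 5c ∥ 6f 07.
Outer hash (tag): even-index sum = 286 mod 256 = 30; odd-index sum = 318 mod 256 = 62 → 1e 3e.

1e3e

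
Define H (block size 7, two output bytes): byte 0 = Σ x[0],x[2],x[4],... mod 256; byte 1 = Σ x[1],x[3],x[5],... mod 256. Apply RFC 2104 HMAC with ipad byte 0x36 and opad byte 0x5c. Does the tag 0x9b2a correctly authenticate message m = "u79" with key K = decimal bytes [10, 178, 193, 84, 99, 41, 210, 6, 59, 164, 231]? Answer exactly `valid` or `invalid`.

valid

Key decimal bytes [10, 178, 193, 84, 99, 41, 210, 6, 59, 164, 231] = 0a b2 c1 54 63 29 d2 06 3b a4 e7 is 11 bytes > B = 7, so hash it first: H(key) = 22 d9, then zero-pad to 7 bytes: K' = 22 d9 00 00 00 00 00.
K' ⊕ ipad = 14 ef 36 36 36 36 36; K' ⊕ opad = 7e 85 5c 5c 5c 5c 5c.
Inner hash: even-index sum = 237 mod 256 = 237; odd-index sum = 521 mod 256 = 9 → ed 09.
Outer hash (recomputed tag): even-index sum = 411 mod 256 = 155; odd-index sum = 554 mod 256 = 42 → 9b 2a.
Recomputed tag = 9b2a; claimed = 9b2a → match.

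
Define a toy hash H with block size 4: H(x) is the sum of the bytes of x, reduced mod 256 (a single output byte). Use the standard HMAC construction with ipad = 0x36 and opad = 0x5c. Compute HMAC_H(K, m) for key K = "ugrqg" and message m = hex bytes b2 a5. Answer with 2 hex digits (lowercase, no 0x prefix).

Key "ugrqg" = 75 67 72 71 67 is 5 bytes > B = 4, so hash it first: H(key) = 26, then zero-pad to 4 bytes: K' = 26 00 00 00.
K' ⊕ ipad = 10 36 36 36.  K' ⊕ opad = 7a 5c 5c 5c.
Inner input = (K'⊕ipad) ∥ m = 10 36 36 36 ∥ b2 a5.
Inner hash: sum = 16+54+54+54+178+165 = 521; mod 256 = 9 → 09.
Outer input = (K'⊕opad) ∥ inner = 7a 5c 5c 5c ∥ 09.
Outer hash (tag): sum = 122+92+92+92+9 = 407; mod 256 = 151 → 97.

97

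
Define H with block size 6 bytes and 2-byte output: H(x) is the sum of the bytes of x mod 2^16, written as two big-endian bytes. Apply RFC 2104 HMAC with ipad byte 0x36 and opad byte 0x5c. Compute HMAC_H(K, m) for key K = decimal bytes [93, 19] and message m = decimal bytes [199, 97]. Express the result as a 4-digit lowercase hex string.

0252

Key decimal bytes [93, 19] = 5d 13 is 2 bytes ≤ B = 6; zero-pad to 6 bytes: K' = 5d 13 00 00 00 00.
K' ⊕ ipad = 6b 25 36 36 36 36.  K' ⊕ opad = 01 4f 5c 5c 5c 5c.
Inner input = (K'⊕ipad) ∥ m = 6b 25 36 36 36 36 ∥ c7 61.
Inner hash: sum = 107+37+54+54+54+54+199+97 = 656 → 02 90.
Outer input = (K'⊕opad) ∥ inner = 01 4f 5c 5c 5c 5c ∥ 02 90.
Outer hash (tag): sum = 1+79+92+92+92+92+2+144 = 594 → 02 52.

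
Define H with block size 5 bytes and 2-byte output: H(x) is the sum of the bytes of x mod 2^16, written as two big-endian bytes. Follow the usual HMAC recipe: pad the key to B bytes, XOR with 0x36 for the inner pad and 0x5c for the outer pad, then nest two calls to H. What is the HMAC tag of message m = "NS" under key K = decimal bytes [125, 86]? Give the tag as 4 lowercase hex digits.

022e

Key decimal bytes [125, 86] = 7d 56 is 2 bytes ≤ B = 5; zero-pad to 5 bytes: K' = 7d 56 00 00 00.
K' ⊕ ipad = 4b 60 36 36 36.  K' ⊕ opad = 21 0a 5c 5c 5c.
Inner input = (K'⊕ipad) ∥ m = 4b 60 36 36 36 ∥ 4e 53.
Inner hash: sum = 75+96+54+54+54+78+83 = 494 → 01 ee.
Outer input = (K'⊕opad) ∥ inner = 21 0a 5c 5c 5c ∥ 01 ee.
Outer hash (tag): sum = 33+10+92+92+92+1+238 = 558 → 02 2e.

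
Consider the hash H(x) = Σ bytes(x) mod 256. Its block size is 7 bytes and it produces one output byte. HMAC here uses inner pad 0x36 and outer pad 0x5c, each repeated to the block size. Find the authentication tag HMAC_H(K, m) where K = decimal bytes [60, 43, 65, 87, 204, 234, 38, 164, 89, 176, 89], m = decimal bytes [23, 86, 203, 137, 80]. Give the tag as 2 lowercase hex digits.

11

Key decimal bytes [60, 43, 65, 87, 204, 234, 38, 164, 89, 176, 89] = 3c 2b 41 57 cc ea 26 a4 59 b0 59 is 11 bytes > B = 7, so hash it first: H(key) = e1, then zero-pad to 7 bytes: K' = e1 00 00 00 00 00 00.
K' ⊕ ipad = d7 36 36 36 36 36 36.  K' ⊕ opad = bd 5c 5c 5c 5c 5c 5c.
Inner input = (K'⊕ipad) ∥ m = d7 36 36 36 36 36 36 ∥ 17 56 cb 89 50.
Inner hash: sum = 215+54+54+54+54+54+54+23+86+203+137+80 = 1068; mod 256 = 44 → 2c.
Outer input = (K'⊕opad) ∥ inner = bd 5c 5c 5c 5c 5c 5c ∥ 2c.
Outer hash (tag): sum = 189+92+92+92+92+92+92+44 = 785; mod 256 = 17 → 11.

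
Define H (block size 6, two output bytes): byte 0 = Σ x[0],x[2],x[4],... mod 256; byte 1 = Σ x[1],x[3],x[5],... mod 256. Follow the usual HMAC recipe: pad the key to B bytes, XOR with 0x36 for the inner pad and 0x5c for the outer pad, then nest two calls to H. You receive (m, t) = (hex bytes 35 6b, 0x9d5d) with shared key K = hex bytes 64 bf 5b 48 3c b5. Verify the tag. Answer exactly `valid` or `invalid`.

invalid

Key hex bytes 64 bf 5b 48 3c b5 is exactly B = 6 bytes: K' = 64 bf 5b 48 3c b5.
K' ⊕ ipad = 52 89 6d 7e 0a 83; K' ⊕ opad = 38 e3 07 14 60 e9.
Inner hash: even-index sum = 254 mod 256 = 254; odd-index sum = 501 mod 256 = 245 → fe f5.
Outer hash (recomputed tag): even-index sum = 413 mod 256 = 157; odd-index sum = 725 mod 256 = 213 → 9d d5.
Recomputed tag = 9dd5; claimed = 9d5d → mismatch.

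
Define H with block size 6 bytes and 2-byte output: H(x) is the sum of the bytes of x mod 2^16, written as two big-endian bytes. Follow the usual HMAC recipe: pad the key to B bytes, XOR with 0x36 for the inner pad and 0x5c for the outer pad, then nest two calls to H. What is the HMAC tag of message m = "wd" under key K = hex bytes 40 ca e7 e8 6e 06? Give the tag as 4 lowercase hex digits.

Key hex bytes 40 ca e7 e8 6e 06 is exactly B = 6 bytes: K' = 40 ca e7 e8 6e 06.
K' ⊕ ipad = 76 fc d1 de 58 30.  K' ⊕ opad = 1c 96 bb b4 32 5a.
Inner input = (K'⊕ipad) ∥ m = 76 fc d1 de 58 30 ∥ 77 64.
Inner hash: sum = 118+252+209+222+88+48+119+100 = 1156 → 04 84.
Outer input = (K'⊕opad) ∥ inner = 1c 96 bb b4 32 5a ∥ 04 84.
Outer hash (tag): sum = 28+150+187+180+50+90+4+132 = 821 → 03 35.

0335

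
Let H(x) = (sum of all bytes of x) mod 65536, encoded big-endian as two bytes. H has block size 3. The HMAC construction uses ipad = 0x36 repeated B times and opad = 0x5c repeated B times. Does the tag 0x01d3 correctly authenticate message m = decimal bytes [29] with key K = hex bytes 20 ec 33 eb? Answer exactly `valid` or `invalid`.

Key hex bytes 20 ec 33 eb is 4 bytes > B = 3, so hash it first: H(key) = 02 2a, then zero-pad to 3 bytes: K' = 02 2a 00.
K' ⊕ ipad = 34 1c 36; K' ⊕ opad = 5e 76 5c.
Inner hash: sum = 52+28+54+29 = 163 → 00 a3.
Outer hash (recomputed tag): sum = 94+118+92+0+163 = 467 → 01 d3.
Recomputed tag = 01d3; claimed = 01d3 → match.

valid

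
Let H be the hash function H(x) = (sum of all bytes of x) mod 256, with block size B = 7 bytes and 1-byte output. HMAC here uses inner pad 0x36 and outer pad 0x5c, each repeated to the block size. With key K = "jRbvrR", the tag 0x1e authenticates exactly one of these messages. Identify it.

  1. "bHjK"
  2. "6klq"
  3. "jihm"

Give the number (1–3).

3

Key "jRbvrR" = 6a 52 62 76 72 52 is 6 bytes ≤ B = 7; zero-pad to 7 bytes: K' = 6a 52 62 76 72 52 00.
K' ⊕ ipad = 5c 64 54 40 44 64 36; K' ⊕ opad = 36 0e 3e 2a 2e 0e 5c.
m1: inner = H(5c 64 54 40 44 64 36 62 48 6a 4b) = 91; tag = H(36 0e 3e 2a 2e 0e 5c 91) = d5
m2: inner = H(5c 64 54 40 44 64 36 36 6b 6c 71) = b0; tag = H(36 0e 3e 2a 2e 0e 5c b0) = f4
m3: inner = H(5c 64 54 40 44 64 36 6a 69 68 6d) = da; tag = H(36 0e 3e 2a 2e 0e 5c da) = 1e ← matches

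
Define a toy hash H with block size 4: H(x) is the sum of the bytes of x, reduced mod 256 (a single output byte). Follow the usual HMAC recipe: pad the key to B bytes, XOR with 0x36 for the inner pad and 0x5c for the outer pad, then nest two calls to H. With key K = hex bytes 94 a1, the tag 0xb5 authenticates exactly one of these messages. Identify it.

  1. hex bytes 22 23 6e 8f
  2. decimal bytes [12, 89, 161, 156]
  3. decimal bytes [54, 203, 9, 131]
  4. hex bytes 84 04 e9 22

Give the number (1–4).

Key hex bytes 94 a1 is 2 bytes ≤ B = 4; zero-pad to 4 bytes: K' = 94 a1 00 00.
K' ⊕ ipad = a2 97 36 36; K' ⊕ opad = c8 fd 5c 5c.
m1: inner = H(a2 97 36 36 22 23 6e 8f) = e7; tag = H(c8 fd 5c 5c e7) = 64
m2: inner = H(a2 97 36 36 0c 59 a1 9c) = 47; tag = H(c8 fd 5c 5c 47) = c4
m3: inner = H(a2 97 36 36 36 cb 09 83) = 32; tag = H(c8 fd 5c 5c 32) = af
m4: inner = H(a2 97 36 36 84 04 e9 22) = 38; tag = H(c8 fd 5c 5c 38) = b5 ← matches

4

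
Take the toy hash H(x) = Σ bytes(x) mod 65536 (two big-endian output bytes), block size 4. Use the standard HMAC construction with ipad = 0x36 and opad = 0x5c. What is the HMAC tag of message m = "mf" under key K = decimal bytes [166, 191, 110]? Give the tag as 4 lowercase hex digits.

02e7

Key decimal bytes [166, 191, 110] = a6 bf 6e is 3 bytes ≤ B = 4; zero-pad to 4 bytes: K' = a6 bf 6e 00.
K' ⊕ ipad = 90 89 58 36.  K' ⊕ opad = fa e3 32 5c.
Inner input = (K'⊕ipad) ∥ m = 90 89 58 36 ∥ 6d 66.
Inner hash: sum = 144+137+88+54+109+102 = 634 → 02 7a.
Outer input = (K'⊕opad) ∥ inner = fa e3 32 5c ∥ 02 7a.
Outer hash (tag): sum = 250+227+50+92+2+122 = 743 → 02 e7.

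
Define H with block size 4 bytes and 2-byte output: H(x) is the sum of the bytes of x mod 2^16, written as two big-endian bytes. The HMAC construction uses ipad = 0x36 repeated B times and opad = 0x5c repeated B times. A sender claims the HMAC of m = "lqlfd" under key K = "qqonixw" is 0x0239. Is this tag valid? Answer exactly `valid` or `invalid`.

valid

Key "qqonixw" = 71 71 6f 6e 69 78 77 is 7 bytes > B = 4, so hash it first: H(key) = 03 17, then zero-pad to 4 bytes: K' = 03 17 00 00.
K' ⊕ ipad = 35 21 36 36; K' ⊕ opad = 5f 4b 5c 5c.
Inner hash: sum = 53+33+54+54+108+113+108+102+100 = 725 → 02 d5.
Outer hash (recomputed tag): sum = 95+75+92+92+2+213 = 569 → 02 39.
Recomputed tag = 0239; claimed = 0239 → match.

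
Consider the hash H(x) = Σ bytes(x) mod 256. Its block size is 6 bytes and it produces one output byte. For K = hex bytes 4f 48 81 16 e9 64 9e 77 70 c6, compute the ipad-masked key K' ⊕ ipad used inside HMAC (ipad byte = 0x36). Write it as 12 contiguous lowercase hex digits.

f03636363636

Key hex bytes 4f 48 81 16 e9 64 9e 77 70 c6 is 10 bytes > B = 6, so hash it first: H(key) = c6, then zero-pad to 6 bytes: K' = c6 00 00 00 00 00.
XOR each byte with 0x36: c6⊕36=f0, 00⊕36=36, 00⊕36=36, 00⊕36=36, 00⊕36=36, 00⊕36=36.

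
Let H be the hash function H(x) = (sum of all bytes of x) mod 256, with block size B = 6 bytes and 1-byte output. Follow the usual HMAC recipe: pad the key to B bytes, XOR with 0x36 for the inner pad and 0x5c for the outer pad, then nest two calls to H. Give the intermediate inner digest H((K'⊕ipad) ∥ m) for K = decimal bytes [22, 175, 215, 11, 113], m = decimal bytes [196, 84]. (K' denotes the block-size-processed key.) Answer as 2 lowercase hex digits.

6c

Key decimal bytes [22, 175, 215, 11, 113] = 16 af d7 0b 71 is 5 bytes ≤ B = 6; zero-pad to 6 bytes: K' = 16 af d7 0b 71 00.
K' ⊕ ipad = 20 99 e1 3d 47 36.
Inner input = 20 99 e1 3d 47 36 ∥ c4 54.
Inner hash: sum = 32+153+225+61+71+54+196+84 = 876; mod 256 = 108 → 6c.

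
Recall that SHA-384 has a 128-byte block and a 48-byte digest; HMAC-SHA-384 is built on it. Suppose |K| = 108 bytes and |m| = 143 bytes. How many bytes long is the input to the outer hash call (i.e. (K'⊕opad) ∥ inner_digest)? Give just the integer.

176

Key is 108 ≤ 128 bytes, zero-padded: |K'| = 128.
Outer input = (K'⊕opad) ∥ H(inner) → 128 + 48 = 176 bytes.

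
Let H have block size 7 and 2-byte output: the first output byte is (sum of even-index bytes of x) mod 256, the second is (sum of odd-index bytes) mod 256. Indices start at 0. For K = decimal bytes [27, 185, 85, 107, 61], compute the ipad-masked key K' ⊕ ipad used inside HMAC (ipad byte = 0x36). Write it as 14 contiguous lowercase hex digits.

Key decimal bytes [27, 185, 85, 107, 61] = 1b b9 55 6b 3d is 5 bytes ≤ B = 7; zero-pad to 7 bytes: K' = 1b b9 55 6b 3d 00 00.
XOR each byte with 0x36: 1b⊕36=2d, b9⊕36=8f, 55⊕36=63, 6b⊕36=5d, 3d⊕36=0b, 00⊕36=36, 00⊕36=36.

2d8f635d0b3636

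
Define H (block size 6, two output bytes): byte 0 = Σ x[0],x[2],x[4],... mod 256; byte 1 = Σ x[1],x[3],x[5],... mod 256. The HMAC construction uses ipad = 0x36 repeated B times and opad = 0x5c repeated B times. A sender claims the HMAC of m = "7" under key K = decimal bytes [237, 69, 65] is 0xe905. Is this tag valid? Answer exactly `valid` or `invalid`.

Key decimal bytes [237, 69, 65] = ed 45 41 is 3 bytes ≤ B = 6; zero-pad to 6 bytes: K' = ed 45 41 00 00 00.
K' ⊕ ipad = db 73 77 36 36 36; K' ⊕ opad = b1 19 1d 5c 5c 5c.
Inner hash: even-index sum = 447 mod 256 = 191; odd-index sum = 223 mod 256 = 223 → bf df.
Outer hash (recomputed tag): even-index sum = 489 mod 256 = 233; odd-index sum = 432 mod 256 = 176 → e9 b0.
Recomputed tag = e9b0; claimed = e905 → mismatch.

invalid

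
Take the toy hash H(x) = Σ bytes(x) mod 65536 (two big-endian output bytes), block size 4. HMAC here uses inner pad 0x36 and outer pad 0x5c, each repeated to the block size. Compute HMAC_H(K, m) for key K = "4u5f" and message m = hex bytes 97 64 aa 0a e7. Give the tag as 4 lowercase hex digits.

0165

Key "4u5f" = 34 75 35 66 is exactly B = 4 bytes: K' = 34 75 35 66.
K' ⊕ ipad = 02 43 03 50.  K' ⊕ opad = 68 29 69 3a.
Inner input = (K'⊕ipad) ∥ m = 02 43 03 50 ∥ 97 64 aa 0a e7.
Inner hash: sum = 2+67+3+80+151+100+170+10+231 = 814 → 03 2e.
Outer input = (K'⊕opad) ∥ inner = 68 29 69 3a ∥ 03 2e.
Outer hash (tag): sum = 104+41+105+58+3+46 = 357 → 01 65.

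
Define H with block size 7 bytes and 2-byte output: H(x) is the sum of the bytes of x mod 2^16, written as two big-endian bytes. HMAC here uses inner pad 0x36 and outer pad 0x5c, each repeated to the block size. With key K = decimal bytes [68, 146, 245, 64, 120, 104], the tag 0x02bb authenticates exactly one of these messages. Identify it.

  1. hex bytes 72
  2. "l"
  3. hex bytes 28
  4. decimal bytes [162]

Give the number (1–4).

Key decimal bytes [68, 146, 245, 64, 120, 104] = 44 92 f5 40 78 68 is 6 bytes ≤ B = 7; zero-pad to 7 bytes: K' = 44 92 f5 40 78 68 00.
K' ⊕ ipad = 72 a4 c3 76 4e 5e 36; K' ⊕ opad = 18 ce a9 1c 24 34 5c.
m1: inner = H(72 a4 c3 76 4e 5e 36 72) = 03 a3; tag = H(18 ce a9 1c 24 34 5c 03 a3) = 0305
m2: inner = H(72 a4 c3 76 4e 5e 36 6c) = 03 9d; tag = H(18 ce a9 1c 24 34 5c 03 9d) = 02ff
m3: inner = H(72 a4 c3 76 4e 5e 36 28) = 03 59; tag = H(18 ce a9 1c 24 34 5c 03 59) = 02bb ← matches
m4: inner = H(72 a4 c3 76 4e 5e 36 a2) = 03 d3; tag = H(18 ce a9 1c 24 34 5c 03 d3) = 0335

3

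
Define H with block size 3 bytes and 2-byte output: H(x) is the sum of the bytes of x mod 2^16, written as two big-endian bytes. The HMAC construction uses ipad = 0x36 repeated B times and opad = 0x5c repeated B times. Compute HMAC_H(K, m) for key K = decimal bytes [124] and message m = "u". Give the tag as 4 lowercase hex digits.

Key decimal bytes [124] = 7c is 1 byte ≤ B = 3; zero-pad to 3 bytes: K' = 7c 00 00.
K' ⊕ ipad = 4a 36 36.  K' ⊕ opad = 20 5c 5c.
Inner input = (K'⊕ipad) ∥ m = 4a 36 36 ∥ 75.
Inner hash: sum = 74+54+54+117 = 299 → 01 2b.
Outer input = (K'⊕opad) ∥ inner = 20 5c 5c ∥ 01 2b.
Outer hash (tag): sum = 32+92+92+1+43 = 260 → 01 04.

0104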